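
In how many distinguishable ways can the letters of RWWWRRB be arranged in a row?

140

Letter multiplicities in RWWWRRB: B×1, R×3, W×3.
Dividing 7! = 5040 by 3!·3! = 36 for the repeated letters gives 140.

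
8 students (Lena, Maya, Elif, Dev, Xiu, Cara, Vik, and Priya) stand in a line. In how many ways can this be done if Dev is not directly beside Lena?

Of the 8! = 40320 arrangements, those with Dev and Lena adjacent number 2 × 7! = 10080 (treat the pair as a block with 2 internal orders).
Complementary counting: 40320 − 10080 = 30240.

30240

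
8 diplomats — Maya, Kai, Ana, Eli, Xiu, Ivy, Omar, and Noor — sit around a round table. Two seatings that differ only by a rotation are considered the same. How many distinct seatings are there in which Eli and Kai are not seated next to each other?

3600

Without the restriction there are (7)! = 5040 seatings.
Seatings with Eli beside Kai: treat them as a block with 2 internal orders, giving 2 × (6)! = 1440.
Subtracting, 5040 − 1440 = 3600.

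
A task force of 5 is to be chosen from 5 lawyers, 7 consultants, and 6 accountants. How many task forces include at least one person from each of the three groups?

6055

Unrestricted: C(18,5) = 8568 ways to pick any 5 of the 18.
Selections missing a whole group: no lawyers → C(13,5) = 1287; no consultants → C(11,5) = 462; no accountants → C(12,5) = 792.
Add back selections omitting two groups (i.e. drawn from a single group): C(5,5) + C(7,5) + C(6,5) = 28.
By inclusion–exclusion: 8568 − 2541 + 28 = 6055.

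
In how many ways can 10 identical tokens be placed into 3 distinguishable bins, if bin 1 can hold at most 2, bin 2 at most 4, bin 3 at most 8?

12

Without the upper bounds there are C(12,2) = 66 ways to split 10 among 3 bins.
Subtract solutions that violate a single cap (substitute x_i' = x_i − (cap_i+1)): x_1 ≥ 3 gives C(9,2) = 36; x_2 ≥ 5 gives C(7,2) = 21; x_3 ≥ 9 gives C(3,2) = 3. Together 60.
Add back pairs where two caps are both exceeded: 6 + 0 + 0 = 6.
By inclusion–exclusion the count is 66 − 60 + 6 = 12.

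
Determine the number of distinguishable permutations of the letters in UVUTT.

The 5 letters of UVUTT have repeats: T appearing twice and U appearing twice.
Dividing 5! = 120 by 2!·2! = 4 for the repeated letters gives 30.

30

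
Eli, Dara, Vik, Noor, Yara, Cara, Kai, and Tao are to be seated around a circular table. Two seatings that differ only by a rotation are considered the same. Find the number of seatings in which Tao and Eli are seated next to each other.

1440

Treat {Tao, Eli} as one unit (2 internal orders) and seat the resulting 7 units around the table: (6)! circular arrangements.
So 2 × (6)! = 2 × 720 = 1440.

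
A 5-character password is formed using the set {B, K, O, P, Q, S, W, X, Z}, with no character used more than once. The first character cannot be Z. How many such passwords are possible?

The first character has 9−1 = 8 choices (anything except Z).
The remaining 4 characters are filled from the other 8 symbols without repetition: 8 × 7 × 6 × 5 = 1680.
Total: 8 × 1680 = 13440.

13440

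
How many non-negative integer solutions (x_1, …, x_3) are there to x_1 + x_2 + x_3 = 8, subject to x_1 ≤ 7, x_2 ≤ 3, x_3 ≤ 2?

11

By stars and bars, unrestricted non-negative solutions to x_1+…+x_3 = 8 number C(8+2,2) = 45.
Subtract solutions that violate a single cap (substitute x_i' = x_i − (cap_i+1)): x_1 ≥ 8 gives C(2,2) = 1; x_2 ≥ 4 gives C(6,2) = 15; x_3 ≥ 3 gives C(7,2) = 21. Together 37.
Add back pairs where two caps are both exceeded: 0 + 0 + 3 = 3.
By inclusion–exclusion the count is 45 − 37 + 3 = 11.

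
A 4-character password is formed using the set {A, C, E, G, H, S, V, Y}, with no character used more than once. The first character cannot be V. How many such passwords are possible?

The first character has 8−1 = 7 choices (anything except V).
The remaining 3 characters are filled from the other 7 symbols without repetition: 7 × 6 × 5 = 210.
Total: 7 × 210 = 1470.

1470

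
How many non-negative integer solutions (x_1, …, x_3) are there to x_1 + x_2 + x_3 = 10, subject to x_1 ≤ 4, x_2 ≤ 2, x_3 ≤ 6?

6

Without the upper bounds there are C(12,2) = 66 ways to split 10 among 3 variables.
Subtract solutions that violate a single cap (substitute x_i' = x_i − (cap_i+1)): x_1 ≥ 5 gives C(7,2) = 21; x_2 ≥ 3 gives C(9,2) = 36; x_3 ≥ 7 gives C(5,2) = 10. Together 67.
Add back pairs where two caps are both exceeded: 6 + 0 + 1 = 7.
By inclusion–exclusion the count is 66 − 67 + 7 = 6.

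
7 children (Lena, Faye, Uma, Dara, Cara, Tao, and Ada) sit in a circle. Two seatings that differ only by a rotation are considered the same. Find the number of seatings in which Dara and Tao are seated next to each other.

Glue Dara and Tao into a block (2 internal orders). Seating 6 units around a circle gives (5)! arrangements.
So 2 × (5)! = 2 × 120 = 240.

240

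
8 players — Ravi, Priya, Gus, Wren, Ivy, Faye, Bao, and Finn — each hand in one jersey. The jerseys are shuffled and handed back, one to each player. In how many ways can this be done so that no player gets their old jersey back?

14833

This is the derangement count D_8: permutations of 8 items with no fixed point.
By inclusion–exclusion this is Σ_{j=0}^{8} (−1)^j C(8,j)·(8−j)!.
Computing: 40320 − 40320 + 20160 − 6720 + 1680 − 336 + 56 − 8 + 1 = 14833.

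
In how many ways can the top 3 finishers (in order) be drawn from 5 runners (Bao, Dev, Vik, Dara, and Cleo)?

60

There are 5 choices for 1st place, 4 for 2nd, and 3 for 3rd.
That gives 5 × 4 × 3 = 60.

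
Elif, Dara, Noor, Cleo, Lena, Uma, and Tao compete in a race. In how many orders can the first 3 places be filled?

210

This is an ordered selection of 3 from 7: P(7,3).
That gives 7 × 6 × 5 = 210.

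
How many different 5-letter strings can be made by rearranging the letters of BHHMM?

30

The 5 letters of BHHMM have repeats: H appearing twice and M appearing twice.
The number of distinct arrangements is 5!/(2!·2!) = 120/4 = 30.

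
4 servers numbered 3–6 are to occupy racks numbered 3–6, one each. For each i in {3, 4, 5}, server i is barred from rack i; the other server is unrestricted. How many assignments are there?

11

Let Aᵢ (for i ∈ {3, 4, 5}) be the placements that put server i in its forbidden rack. Any j of these fix j positions, leaving (4−j)! ways to fill the rest, and there are C(3,j) ways to pick which j.
By inclusion–exclusion, the number of valid placements is Σ_{j=0}^{3} (−1)^j C(3,j)·(4−j)!.
Computing: 24 − 18 + 6 − 1 = 11.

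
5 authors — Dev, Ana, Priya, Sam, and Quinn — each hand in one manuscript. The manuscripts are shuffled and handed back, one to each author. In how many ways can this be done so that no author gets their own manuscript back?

44

This is the derangement count D_5: permutations of 5 items with no fixed point.
By inclusion–exclusion this is Σ_{j=0}^{5} (−1)^j C(5,j)·(5−j)!.
Computing: 120 − 120 + 60 − 20 + 5 − 1 = 44.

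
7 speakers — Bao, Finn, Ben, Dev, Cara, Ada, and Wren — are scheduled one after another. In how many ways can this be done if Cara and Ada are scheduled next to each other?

Treat {Cara, Ada} as a single unit. There are 6 units to order, and the pair itself can be ordered 2 ways.
That gives 2 × 6! = 2 × 720 = 1440.

1440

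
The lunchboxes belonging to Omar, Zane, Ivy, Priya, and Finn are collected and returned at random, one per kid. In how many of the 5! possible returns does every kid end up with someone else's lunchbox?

44

This is the derangement count D_5: permutations of 5 items with no fixed point.
By inclusion–exclusion this is Σ_{j=0}^{5} (−1)^j C(5,j)·(5−j)!.
Computing: 120 − 120 + 60 − 20 + 5 − 1 = 44.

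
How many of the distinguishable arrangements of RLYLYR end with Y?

Fix Y in the last position and arrange the remaining 5 letters.
Those 5 letters have L appearing twice and R appearing twice, giving (5)!/(2!·2!) = 30.

30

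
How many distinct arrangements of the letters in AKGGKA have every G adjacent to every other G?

30

Treat the 2 copies of G as a single block. The multiset to arrange is then {GG, A, A, K, K}, 5 items in all.
That gives (5)!/(2!·2!) = 30 arrangements.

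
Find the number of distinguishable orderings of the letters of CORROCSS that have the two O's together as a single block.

630

Treat the 2 copies of O as a single block. The multiset to arrange is then {OO, C, C, R, R, S, S}, 7 items in all.
That gives (7)!/(2!·2!·2!) = 630 arrangements.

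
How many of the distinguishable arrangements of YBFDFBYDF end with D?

Fix D in the last position and arrange the remaining 8 letters.
Those 8 letters have B appearing twice, F appearing 3 times, and Y appearing twice, giving (8)!/(3!·2!·2!) = 1680.

1680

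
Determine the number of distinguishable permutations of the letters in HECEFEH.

HECEFEH has 7 letters with E appearing 3 times and H appearing twice.
The number of distinct arrangements is 7!/(3!·2!) = 5040/12 = 420.

420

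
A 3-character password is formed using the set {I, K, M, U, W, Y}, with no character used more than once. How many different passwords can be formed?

This is a permutation of 3 out of 6: P(6,3) = 6!/3!.
That product is 6 × 5 × 4 = 120.

120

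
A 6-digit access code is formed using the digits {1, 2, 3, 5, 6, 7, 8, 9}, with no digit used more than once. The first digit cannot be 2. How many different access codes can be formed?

The first digit has 8−1 = 7 choices (anything except 2).
The remaining 5 digits are filled from the other 7 symbols without repetition: 7 × 6 × 5 × 4 × 3 = 2520.
Total: 7 × 2520 = 17640.

17640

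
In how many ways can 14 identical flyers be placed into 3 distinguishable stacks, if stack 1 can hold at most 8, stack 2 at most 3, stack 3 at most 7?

14

By stars and bars, unrestricted non-negative solutions to x_1+…+x_3 = 14 number C(14+2,2) = 120.
Subtract solutions that violate a single cap (substitute x_i' = x_i − (cap_i+1)): x_1 ≥ 9 gives C(7,2) = 21; x_2 ≥ 4 gives C(12,2) = 66; x_3 ≥ 8 gives C(8,2) = 28. Together 115.
Add back pairs where two caps are both exceeded: 3 + 0 + 6 = 9.
By inclusion–exclusion the count is 120 − 115 + 9 = 14.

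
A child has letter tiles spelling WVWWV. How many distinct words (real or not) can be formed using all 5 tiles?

WVWWV has 5 letters with V appearing twice and W appearing 3 times.
The number of distinct arrangements is 5!/(3!·2!) = 120/12 = 10.

10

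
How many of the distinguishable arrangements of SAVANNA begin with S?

60

Fix S in the first position and arrange the remaining 6 letters.
Those 6 letters have A appearing 3 times and N appearing twice, giving (6)!/(3!·2!) = 60.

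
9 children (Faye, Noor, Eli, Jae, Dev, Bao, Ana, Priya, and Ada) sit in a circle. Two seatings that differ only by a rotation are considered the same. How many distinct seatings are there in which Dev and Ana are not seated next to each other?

All circular seatings of 9 people number (8)! = 40320.
Seatings with Dev beside Ana: treat them as a block with 2 internal orders, giving 2 × (7)! = 10080.
Subtracting, 40320 − 10080 = 30240.

30240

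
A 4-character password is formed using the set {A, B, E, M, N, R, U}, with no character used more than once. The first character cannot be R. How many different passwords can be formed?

The first character has 7−1 = 6 choices (anything except R).
The remaining 3 characters are filled from the other 6 symbols without repetition: 6 × 5 × 4 = 120.
Total: 6 × 120 = 720.

720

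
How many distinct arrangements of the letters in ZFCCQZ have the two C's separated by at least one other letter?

Total arrangements of ZFCCQZ: 6!/(2!·2!) = 180.
If the two C's are adjacent, glue them into one block, leaving 5 items to arrange: (5)!/(2!) = 60 ways.
Hence 180 − 60 = 120.

120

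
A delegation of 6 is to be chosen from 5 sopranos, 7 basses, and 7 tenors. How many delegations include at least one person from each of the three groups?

Total 6-person selections from all 19: C(19,6) = 27132.
Selections missing a whole group: no sopranos → C(14,6) = 3003; no basses → C(12,6) = 924; no tenors → C(12,6) = 924.
Add back selections omitting two groups (i.e. drawn from a single group): C(5,6) + C(7,6) + C(7,6) = 14.
By inclusion–exclusion: 27132 − 4851 + 14 = 22295.

22295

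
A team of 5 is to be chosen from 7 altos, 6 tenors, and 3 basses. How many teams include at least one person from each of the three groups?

Total 5-person selections from all 16: C(16,5) = 4368.
Selections missing a whole group: no altos → C(9,5) = 126; no tenors → C(10,5) = 252; no basses → C(13,5) = 1287.
Add back selections omitting two groups (i.e. drawn from a single group): C(7,5) + C(6,5) + C(3,5) = 27.
By inclusion–exclusion: 4368 − 1665 + 27 = 2730.

2730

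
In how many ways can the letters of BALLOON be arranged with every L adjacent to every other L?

360

Treat the 2 copies of L as a single block. The multiset to arrange is then {LL, A, B, N, O, O}, 6 items in all.
That gives (6)!/(2!) = 360 arrangements.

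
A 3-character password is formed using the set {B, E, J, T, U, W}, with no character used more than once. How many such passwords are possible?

With no repetition, fill the 3 characters in order: 6 choices, then 5, down to 4.
6 × 5 × 4 = 120.

120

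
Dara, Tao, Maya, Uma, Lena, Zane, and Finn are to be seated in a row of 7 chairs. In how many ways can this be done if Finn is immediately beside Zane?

Treat {Finn, Zane} as a single unit. There are 6 units to order, and the pair itself can be ordered 2 ways.
So the count is 2·(6)! = 1440.

1440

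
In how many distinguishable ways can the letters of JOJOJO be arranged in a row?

The 6 letters of JOJOJO have repeats: J appearing 3 times and O appearing 3 times.
Dividing 6! = 720 by 3!·3! = 36 for the repeated letters gives 20.

20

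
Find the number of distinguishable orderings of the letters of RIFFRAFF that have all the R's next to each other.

Treat the 2 copies of R as a single block. The multiset to arrange is then {RR, A, F, F, F, F, I}, 7 items in all.
That gives (7)!/(4!) = 210 arrangements.

210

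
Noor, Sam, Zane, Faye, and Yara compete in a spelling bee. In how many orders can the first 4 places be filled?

120

There are 5 choices for 1st place, 4 for 2nd, and so on down to 2 for position 4.
That gives 5 × 4 × 3 × 2 = 120.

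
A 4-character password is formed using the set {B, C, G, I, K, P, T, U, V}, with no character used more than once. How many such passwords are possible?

3024

With no repetition, fill the 4 characters in order: 9 choices, then 8, down to 6.
9 × 8 × 7 × 6 = 3024.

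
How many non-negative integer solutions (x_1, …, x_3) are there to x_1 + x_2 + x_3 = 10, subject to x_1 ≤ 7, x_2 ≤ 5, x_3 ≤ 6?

35

Ignoring the caps, the number of non-negative solutions to x_1+…+x_3 = 10 is C(12,2) = 66.
Subtract solutions that violate a single cap (substitute x_i' = x_i − (cap_i+1)): x_1 ≥ 8 gives C(4,2) = 6; x_2 ≥ 6 gives C(6,2) = 15; x_3 ≥ 7 gives C(5,2) = 10. Together 31.
No two caps can be exceeded simultaneously, so the pair terms are all 0.
By inclusion–exclusion the count is 66 − 31 + 0 = 35.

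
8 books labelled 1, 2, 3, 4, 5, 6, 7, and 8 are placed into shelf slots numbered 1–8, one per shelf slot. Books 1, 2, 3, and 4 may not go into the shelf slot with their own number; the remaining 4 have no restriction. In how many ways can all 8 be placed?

Let Aᵢ (for 1 ≤ i ≤ 4) be the placements that put book i in its forbidden shelf slot. Any j of these fix j positions, leaving (8−j)! ways to fill the rest, and there are C(4,j) ways to pick which j.
By inclusion–exclusion, the number of valid placements is Σ_{j=0}^{4} (−1)^j C(4,j)·(8−j)!.
Computing: 40320 − 20160 + 4320 − 480 + 24 = 24024.

24024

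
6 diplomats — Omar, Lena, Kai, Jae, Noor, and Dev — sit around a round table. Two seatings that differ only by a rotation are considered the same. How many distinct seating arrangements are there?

Seat Omar anywhere (absorbing the rotational symmetry), then permute the other 5: (5)! = 120.

120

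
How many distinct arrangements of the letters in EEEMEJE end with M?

Fix M in the last position and arrange the remaining 6 letters.
Those 6 letters have E appearing 5 times, giving (6)!/(5!) = 6.

6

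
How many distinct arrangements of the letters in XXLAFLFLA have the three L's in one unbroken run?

Treat the 3 copies of L as a single block. The multiset to arrange is then {LLL, A, A, F, F, X, X}, 7 items in all.
That gives (7)!/(2!·2!·2!) = 630 arrangements.

630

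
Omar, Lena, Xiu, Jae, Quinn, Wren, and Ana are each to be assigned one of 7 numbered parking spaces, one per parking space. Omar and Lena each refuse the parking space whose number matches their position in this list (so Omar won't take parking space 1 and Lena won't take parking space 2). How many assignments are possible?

3720

Let Aᵢ (for i ∈ {1, 2}) be the placements that put person i in their forbidden parking space. Any j of these fix j positions, leaving (7−j)! ways to fill the rest, and there are C(2,j) ways to pick which j.
By inclusion–exclusion, the number of valid placements is Σ_{j=0}^{2} (−1)^j C(2,j)·(7−j)!.
Computing: 5040 − 1440 + 120 = 3720.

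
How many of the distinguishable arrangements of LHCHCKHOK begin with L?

1680

With the first slot taken by L, it remains to arrange the other 8 letters (HCHCKHOK).
Those 8 letters have C appearing twice, H appearing 3 times, and K appearing twice, giving (8)!/(3!·2!·2!) = 1680.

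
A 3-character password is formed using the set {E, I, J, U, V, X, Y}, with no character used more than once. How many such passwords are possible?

210

With no repetition, fill the 3 characters in order: 7 choices, then 6, down to 5.
7 × 6 × 5 = 210.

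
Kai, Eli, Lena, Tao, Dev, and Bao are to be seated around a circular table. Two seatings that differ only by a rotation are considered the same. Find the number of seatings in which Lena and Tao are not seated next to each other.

All circular seatings of 6 people number (5)! = 120.
Seatings with Lena beside Tao: treat them as a block with 2 internal orders, giving 2 × (4)! = 48.
Subtracting, 120 − 48 = 72.

72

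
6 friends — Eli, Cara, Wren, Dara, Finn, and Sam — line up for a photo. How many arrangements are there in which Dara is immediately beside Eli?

Treat {Dara, Eli} as a single unit. There are 5 units to order, and the pair itself can be ordered 2 ways.
So the count is 2·(5)! = 240.

240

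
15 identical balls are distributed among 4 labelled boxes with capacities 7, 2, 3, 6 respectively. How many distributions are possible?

By stars and bars, unrestricted non-negative solutions to x_1+…+x_4 = 15 number C(15+3,3) = 816.
Subtract solutions that violate a single cap (substitute x_i' = x_i − (cap_i+1)): x_1 ≥ 8 gives C(10,3) = 120; x_2 ≥ 3 gives C(15,3) = 455; x_3 ≥ 4 gives C(14,3) = 364; x_4 ≥ 7 gives C(11,3) = 165. Together 1104.
Add back pairs where two caps are both exceeded: 35 + 20 + 1 + 165 + 56 + 35 = 312.
Subtract triples: 1 + 0 + 0 + 4 = 5.
By inclusion–exclusion the count is 816 − 1104 + 312 − 5 = 19.

19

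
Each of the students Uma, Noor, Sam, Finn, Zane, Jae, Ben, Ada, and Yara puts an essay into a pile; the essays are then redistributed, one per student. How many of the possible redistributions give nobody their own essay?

Count assignments avoiding every fixed point. For any j of the 9 students fixed to their own essay, the other 9−j can be arranged in (9−j)! ways.
By inclusion–exclusion this is Σ_{j=0}^{9} (−1)^j C(9,j)·(9−j)!.
Computing: 362880 − 362880 + 181440 − 60480 + 15120 − 3024 + 504 − 72 + 9 − 1 = 133496.

133496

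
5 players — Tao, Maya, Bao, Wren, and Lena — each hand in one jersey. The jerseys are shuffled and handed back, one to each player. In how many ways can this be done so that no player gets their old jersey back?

44

Count assignments avoiding every fixed point. For any j of the 5 players fixed to their old jersey, the other 5−j can be arranged in (5−j)! ways.
By inclusion–exclusion this is Σ_{j=0}^{5} (−1)^j C(5,j)·(5−j)!.
Computing: 120 − 120 + 60 − 20 + 5 − 1 = 44.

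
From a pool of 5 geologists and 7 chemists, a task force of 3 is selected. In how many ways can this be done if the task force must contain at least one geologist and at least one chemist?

With no constraint there are C(12,3) = 220 possible selections.
Subtract selections that omit an entire group: no geologists → C(7,3) = 35; no chemists → C(5,3) = 10.
Both groups omitted at once is impossible, so 220 − 45 = 175.

175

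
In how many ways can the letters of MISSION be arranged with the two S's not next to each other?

900

Total arrangements of MISSION: 7!/(2!·2!) = 1260.
If the two S's are adjacent, glue them into one block, leaving 6 items to arrange: (6)!/(2!) = 360 ways.
Hence 1260 − 360 = 900.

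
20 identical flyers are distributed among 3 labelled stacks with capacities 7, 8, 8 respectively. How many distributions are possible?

10

By stars and bars, unrestricted non-negative solutions to x_1+…+x_3 = 20 number C(20+2,2) = 231.
Subtract solutions that violate a single cap (substitute x_i' = x_i − (cap_i+1)): x_1 ≥ 8 gives C(14,2) = 91; x_2 ≥ 9 gives C(13,2) = 78; x_3 ≥ 9 gives C(13,2) = 78. Together 247.
Add back pairs where two caps are both exceeded: 10 + 10 + 6 = 26.
By inclusion–exclusion the count is 231 − 247 + 26 = 10.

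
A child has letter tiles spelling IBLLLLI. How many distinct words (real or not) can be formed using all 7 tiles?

105

IBLLLLI has 7 letters with I appearing twice and L appearing 4 times.
Dividing 7! = 5040 by 4!·2! = 48 for the repeated letters gives 105.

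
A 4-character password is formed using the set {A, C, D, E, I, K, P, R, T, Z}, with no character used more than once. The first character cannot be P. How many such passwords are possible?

4536

The first character has 10−1 = 9 choices (anything except P).
The remaining 3 characters are filled from the other 9 symbols without repetition: 9 × 8 × 7 = 504.
Total: 9 × 504 = 4536.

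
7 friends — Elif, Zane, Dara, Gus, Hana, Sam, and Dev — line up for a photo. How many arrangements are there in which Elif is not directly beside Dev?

Of the 7! = 5040 arrangements, those with Elif and Dev adjacent number 2 × 6! = 1440 (treat the pair as a block with 2 internal orders).
Complementary counting: 5040 − 1440 = 3600.

3600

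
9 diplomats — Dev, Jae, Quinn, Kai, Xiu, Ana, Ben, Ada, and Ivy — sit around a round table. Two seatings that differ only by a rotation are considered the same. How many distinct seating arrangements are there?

Fix one person's seat to break rotational symmetry; the remaining 8 people can be arranged in (8)! = 40320 ways.

40320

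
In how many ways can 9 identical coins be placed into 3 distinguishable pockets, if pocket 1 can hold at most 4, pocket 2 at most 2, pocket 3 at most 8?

Ignoring the caps, the number of non-negative solutions to x_1+…+x_3 = 9 is C(11,2) = 55.
Subtract solutions that violate a single cap (substitute x_i' = x_i − (cap_i+1)): x_1 ≥ 5 gives C(6,2) = 15; x_2 ≥ 3 gives C(8,2) = 28; x_3 ≥ 9 gives C(2,2) = 1. Together 44.
Add back pairs where two caps are both exceeded: 3 + 0 + 0 = 3.
By inclusion–exclusion the count is 55 − 44 + 3 = 14.

14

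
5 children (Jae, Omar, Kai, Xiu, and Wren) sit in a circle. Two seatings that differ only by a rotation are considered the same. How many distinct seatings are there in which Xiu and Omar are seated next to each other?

12

Treat {Xiu, Omar} as one unit (2 internal orders) and seat the resulting 4 units around the table: (3)! circular arrangements.
So 2 × (3)! = 2 × 6 = 12.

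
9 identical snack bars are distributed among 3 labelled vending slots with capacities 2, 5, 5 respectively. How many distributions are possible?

9

Without the upper bounds there are C(11,2) = 55 ways to split 9 among 3 vending slots.
Subtract solutions that violate a single cap (substitute x_i' = x_i − (cap_i+1)): x_1 ≥ 3 gives C(8,2) = 28; x_2 ≥ 6 gives C(5,2) = 10; x_3 ≥ 6 gives C(5,2) = 10. Together 48.
Add back pairs where two caps are both exceeded: 1 + 1 + 0 = 2.
By inclusion–exclusion the count is 55 − 48 + 2 = 9.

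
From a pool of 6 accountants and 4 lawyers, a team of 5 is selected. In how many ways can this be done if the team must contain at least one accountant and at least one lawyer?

246

With no constraint there are C(10,5) = 252 possible selections.
Selections missing a whole group: no accountants → C(4,5) = 0; no lawyers → C(6,5) = 6.
Both groups omitted at once is impossible, so 252 − 6 = 246.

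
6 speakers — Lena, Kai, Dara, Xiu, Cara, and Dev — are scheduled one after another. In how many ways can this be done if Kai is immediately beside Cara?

Glue Kai and Cara into one block (2 internal orders), leaving 5 units to arrange in a row.
That gives 2 × 5! = 2 × 120 = 240.

240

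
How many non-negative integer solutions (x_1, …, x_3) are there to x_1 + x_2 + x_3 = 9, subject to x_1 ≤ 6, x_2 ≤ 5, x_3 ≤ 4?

24

Ignoring the caps, the number of non-negative solutions to x_1+…+x_3 = 9 is C(11,2) = 55.
Subtract solutions that violate a single cap (substitute x_i' = x_i − (cap_i+1)): x_1 ≥ 7 gives C(4,2) = 6; x_2 ≥ 6 gives C(5,2) = 10; x_3 ≥ 5 gives C(6,2) = 15. Together 31.
No two caps can be exceeded simultaneously, so the pair terms are all 0.
By inclusion–exclusion the count is 55 − 31 + 0 = 24.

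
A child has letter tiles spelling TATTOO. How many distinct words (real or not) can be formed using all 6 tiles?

60

Letter multiplicities in TATTOO: A×1, O×2, T×3.
So there are 6! / (3!·2!) = 60 distinguishable arrangements.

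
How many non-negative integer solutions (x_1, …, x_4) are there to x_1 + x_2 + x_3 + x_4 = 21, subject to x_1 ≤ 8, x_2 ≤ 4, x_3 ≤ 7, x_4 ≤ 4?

10

Ignoring the caps, the number of non-negative solutions to x_1+…+x_4 = 21 is C(24,3) = 2024.
Subtract solutions that violate a single cap (substitute x_i' = x_i − (cap_i+1)): x_1 ≥ 9 gives C(15,3) = 455; x_2 ≥ 5 gives C(19,3) = 969; x_3 ≥ 8 gives C(16,3) = 560; x_4 ≥ 5 gives C(19,3) = 969. Together 2953.
Add back pairs where two caps are both exceeded: 120 + 35 + 120 + 165 + 364 + 165 = 969.
Subtract triples: 0 + 10 + 0 + 20 = 30.
By inclusion–exclusion the count is 2024 − 2953 + 969 − 30 = 10.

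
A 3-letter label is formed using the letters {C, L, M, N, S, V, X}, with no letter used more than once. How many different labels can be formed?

210

This is a permutation of 3 out of 7: P(7,3) = 7!/4!.
7 × 6 × 5 = 210.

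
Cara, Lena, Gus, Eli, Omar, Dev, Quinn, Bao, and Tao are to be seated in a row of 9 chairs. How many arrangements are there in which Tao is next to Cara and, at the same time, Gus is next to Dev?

Treat {Tao,Cara} as one block (2 orders) and {Gus,Dev} as another (2 orders).
That leaves 7 units to arrange: 2 × 2 × 7! = 4 × 5040 = 20160.

20160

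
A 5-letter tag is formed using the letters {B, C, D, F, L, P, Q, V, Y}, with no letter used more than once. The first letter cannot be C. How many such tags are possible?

The first letter has 9−1 = 8 choices (anything except C).
The remaining 4 letters are filled from the other 8 symbols without repetition: 8 × 7 × 6 × 5 = 1680.
Total: 8 × 1680 = 13440.

13440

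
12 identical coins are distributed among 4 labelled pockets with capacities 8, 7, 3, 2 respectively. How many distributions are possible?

By stars and bars, unrestricted non-negative solutions to x_1+…+x_4 = 12 number C(12+3,3) = 455.
Subtract solutions that violate a single cap (substitute x_i' = x_i − (cap_i+1)): x_1 ≥ 9 gives C(6,3) = 20; x_2 ≥ 8 gives C(7,3) = 35; x_3 ≥ 4 gives C(11,3) = 165; x_4 ≥ 3 gives C(12,3) = 220. Together 440.
Add back pairs where two caps are both exceeded: 0 + 0 + 1 + 1 + 4 + 56 = 62.
By inclusion–exclusion the count is 455 − 440 + 62 = 77.

77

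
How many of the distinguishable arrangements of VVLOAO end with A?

With the last slot taken by A, it remains to arrange the other 5 letters (VVLOO).
Those 5 letters have O appearing twice and V appearing twice, giving (5)!/(2!·2!) = 30.

30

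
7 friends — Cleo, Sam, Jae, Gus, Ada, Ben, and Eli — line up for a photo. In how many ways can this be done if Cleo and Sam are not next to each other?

3600

There are 7! = 5040 arrangements in all. If Cleo and Sam are adjacent, merging them into one block gives 2·(6)! = 1440 arrangements.
So 5040 − 1440 = 3600 arrangements keep them apart.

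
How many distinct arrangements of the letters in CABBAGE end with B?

Fix B in the last position and arrange the remaining 6 letters.
Those 6 letters have A appearing twice, giving (6)!/(2!) = 360.

360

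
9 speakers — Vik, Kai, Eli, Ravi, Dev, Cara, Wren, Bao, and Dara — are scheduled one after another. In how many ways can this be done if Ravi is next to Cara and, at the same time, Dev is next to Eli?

Treat {Ravi,Cara} as one block (2 orders) and {Dev,Eli} as another (2 orders).
That leaves 7 units to arrange: 2 × 2 × 7! = 4 × 5040 = 20160.

20160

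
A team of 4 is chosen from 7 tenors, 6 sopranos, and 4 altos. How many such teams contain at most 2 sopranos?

2145

Split by how many sopranos are chosen (0 through 2).
Sum: C(6,0)·C(11,4) + C(6,1)·C(11,3) + C(6,2)·C(11,2) = 330 + 990 + 825 = 2145.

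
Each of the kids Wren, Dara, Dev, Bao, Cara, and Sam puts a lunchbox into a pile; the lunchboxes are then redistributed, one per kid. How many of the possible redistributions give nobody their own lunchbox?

Let Aᵢ be the assignments in which kid i gets their own lunchbox. We want the size of the complement of A₁∪…∪A_6.
By inclusion–exclusion this is Σ_{j=0}^{6} (−1)^j C(6,j)·(6−j)!.
Computing: 720 − 720 + 360 − 120 + 30 − 6 + 1 = 265.

265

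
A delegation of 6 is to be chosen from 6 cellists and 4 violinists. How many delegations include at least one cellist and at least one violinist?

Total 6-person selections from all 10: C(10,6) = 210.
Subtract selections that omit an entire group: no cellists → C(4,6) = 0; no violinists → C(6,6) = 1.
Both groups omitted at once is impossible, so 210 − 1 = 209.

209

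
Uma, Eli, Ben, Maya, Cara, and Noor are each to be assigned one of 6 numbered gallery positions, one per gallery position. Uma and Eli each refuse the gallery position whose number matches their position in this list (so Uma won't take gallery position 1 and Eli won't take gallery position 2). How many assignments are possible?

504

Let Aᵢ (for i ∈ {1, 2}) be the placements that put person i in their forbidden gallery position. Any j of these fix j positions, leaving (6−j)! ways to fill the rest, and there are C(2,j) ways to pick which j.
By inclusion–exclusion, the number of valid placements is Σ_{j=0}^{2} (−1)^j C(2,j)·(6−j)!.
Computing: 720 − 240 + 24 = 504.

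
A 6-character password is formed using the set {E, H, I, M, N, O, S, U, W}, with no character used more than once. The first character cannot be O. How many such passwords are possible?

53760

The first character has 9−1 = 8 choices (anything except O).
The remaining 5 characters are filled from the other 8 symbols without repetition: 8 × 7 × 6 × 5 × 4 = 6720.
Total: 8 × 6720 = 53760.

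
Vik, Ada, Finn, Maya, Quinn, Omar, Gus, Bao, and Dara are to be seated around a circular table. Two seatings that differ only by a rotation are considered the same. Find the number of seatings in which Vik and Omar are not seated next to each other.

All circular seatings of 9 people number (8)! = 40320.
Those with Vik next to Omar: fuse the pair into one unit and seat 8 units around a circle — 2·(7)! = 10080.
Subtracting, 40320 − 10080 = 30240.

30240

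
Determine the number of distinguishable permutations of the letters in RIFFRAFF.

The 8 letters of RIFFRAFF have repeats: F appearing 4 times and R appearing twice.
Dividing 8! = 40320 by 4!·2! = 48 for the repeated letters gives 840.

840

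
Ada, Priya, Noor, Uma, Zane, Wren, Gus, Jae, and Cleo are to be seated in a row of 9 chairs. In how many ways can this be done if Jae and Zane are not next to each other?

282240

Of the 9! = 362880 arrangements, those with Jae and Zane adjacent number 2 × 8! = 80640 (treat the pair as a block with 2 internal orders).
So 362880 − 80640 = 282240 arrangements keep them apart.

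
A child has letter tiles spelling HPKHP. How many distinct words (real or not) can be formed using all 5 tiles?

The 5 letters of HPKHP have repeats: H appearing twice and P appearing twice.
So there are 5! / (2!·2!) = 30 distinguishable arrangements.

30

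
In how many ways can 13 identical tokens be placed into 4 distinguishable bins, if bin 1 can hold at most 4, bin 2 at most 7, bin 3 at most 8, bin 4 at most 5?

195

Ignoring the caps, the number of non-negative solutions to x_1+…+x_4 = 13 is C(16,3) = 560.
Subtract solutions that violate a single cap (substitute x_i' = x_i − (cap_i+1)): x_1 ≥ 5 gives C(11,3) = 165; x_2 ≥ 8 gives C(8,3) = 56; x_3 ≥ 9 gives C(7,3) = 35; x_4 ≥ 6 gives C(10,3) = 120. Together 376.
Add back pairs where two caps are both exceeded: 1 + 0 + 10 + 0 + 0 + 0 = 11.
By inclusion–exclusion the count is 560 − 376 + 11 = 195.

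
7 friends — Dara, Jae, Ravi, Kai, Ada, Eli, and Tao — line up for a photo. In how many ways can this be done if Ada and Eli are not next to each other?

Of the 7! = 5040 arrangements, those with Ada and Eli adjacent number 2 × 6! = 1440 (treat the pair as a block with 2 internal orders).
So 5040 − 1440 = 3600 arrangements keep them apart.

3600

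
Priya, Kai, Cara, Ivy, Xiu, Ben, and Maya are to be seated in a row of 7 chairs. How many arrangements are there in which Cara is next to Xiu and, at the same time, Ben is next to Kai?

Treat {Cara,Xiu} as one block (2 orders) and {Ben,Kai} as another (2 orders).
That leaves 5 units to arrange: 2 × 2 × 5! = 4 × 120 = 480.

480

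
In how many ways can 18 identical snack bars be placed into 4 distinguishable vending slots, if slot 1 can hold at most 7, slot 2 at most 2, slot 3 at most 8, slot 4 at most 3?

10

By stars and bars, unrestricted non-negative solutions to x_1+…+x_4 = 18 number C(18+3,3) = 1330.
Subtract solutions that violate a single cap (substitute x_i' = x_i − (cap_i+1)): x_1 ≥ 8 gives C(13,3) = 286; x_2 ≥ 3 gives C(18,3) = 816; x_3 ≥ 9 gives C(12,3) = 220; x_4 ≥ 4 gives C(17,3) = 680. Together 2002.
Add back pairs where two caps are both exceeded: 120 + 4 + 84 + 84 + 364 + 56 = 712.
Subtract triples: 0 + 20 + 0 + 10 = 30.
By inclusion–exclusion the count is 1330 − 2002 + 712 − 30 = 10.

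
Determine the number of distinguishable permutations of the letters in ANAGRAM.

840

ANAGRAM has 7 letters with A appearing 3 times.
The number of distinct arrangements is 7!/(3!) = 5040/6 = 840.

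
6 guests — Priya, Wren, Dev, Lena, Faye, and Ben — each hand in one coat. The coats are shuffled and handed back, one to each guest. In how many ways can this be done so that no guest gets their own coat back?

265

This is the derangement count D_6: permutations of 6 items with no fixed point.
By inclusion–exclusion this is Σ_{j=0}^{6} (−1)^j C(6,j)·(6−j)!.
Computing: 720 − 720 + 360 − 120 + 30 − 6 + 1 = 265.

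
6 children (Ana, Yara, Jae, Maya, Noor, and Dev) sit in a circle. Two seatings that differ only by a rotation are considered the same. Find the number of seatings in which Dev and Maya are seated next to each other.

48

Treat {Dev, Maya} as one unit (2 internal orders) and seat the resulting 5 units around the table: (4)! circular arrangements.
So 2 × (4)! = 2 × 24 = 48.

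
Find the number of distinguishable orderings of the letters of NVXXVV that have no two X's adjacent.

Total arrangements of NVXXVV: 6!/(3!·2!) = 60.
Arrangements with the X's together: treat XX as one letter, giving (5)!/(3!) = 20.
Hence 60 − 20 = 40.

40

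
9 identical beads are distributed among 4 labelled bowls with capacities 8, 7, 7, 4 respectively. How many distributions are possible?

By stars and bars, unrestricted non-negative solutions to x_1+…+x_4 = 9 number C(9+3,3) = 220.
Subtract solutions that violate a single cap (substitute x_i' = x_i − (cap_i+1)): x_1 ≥ 9 gives C(3,3) = 1; x_2 ≥ 8 gives C(4,3) = 4; x_3 ≥ 8 gives C(4,3) = 4; x_4 ≥ 5 gives C(7,3) = 35. Together 44.
No two caps can be exceeded simultaneously, so the pair terms are all 0.
By inclusion–exclusion the count is 220 − 44 + 0 = 176.

176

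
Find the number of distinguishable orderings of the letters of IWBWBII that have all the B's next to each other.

60

Treat the 2 copies of B as a single block. The multiset to arrange is then {BB, I, I, I, W, W}, 6 items in all.
That gives (6)!/(3!·2!) = 60 arrangements.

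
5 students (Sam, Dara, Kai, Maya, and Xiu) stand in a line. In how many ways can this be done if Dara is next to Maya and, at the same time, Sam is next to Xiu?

Treat {Dara,Maya} as one block (2 orders) and {Sam,Xiu} as another (2 orders).
That leaves 3 units to arrange: 2 × 2 × 3! = 4 × 6 = 24.

24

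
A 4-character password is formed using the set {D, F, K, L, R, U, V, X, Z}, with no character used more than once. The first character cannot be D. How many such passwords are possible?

The first character has 9−1 = 8 choices (anything except D).
The remaining 3 characters are filled from the other 8 symbols without repetition: 8 × 7 × 6 = 336.
Total: 8 × 336 = 2688.

2688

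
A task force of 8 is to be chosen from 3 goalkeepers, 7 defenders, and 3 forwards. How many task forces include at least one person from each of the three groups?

1197

With no constraint there are C(13,8) = 1287 possible selections.
Subtract selections that omit an entire group: no goalkeepers → C(10,8) = 45; no defenders → C(6,8) = 0; no forwards → C(10,8) = 45.
Add back selections omitting two groups (i.e. drawn from a single group): C(3,8) + C(7,8) + C(3,8) = 0.
By inclusion–exclusion: 1287 − 90 + 0 = 1197.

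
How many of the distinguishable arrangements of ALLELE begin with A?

With the first slot taken by A, it remains to arrange the other 5 letters (LLELE).
Those 5 letters have E appearing twice and L appearing 3 times, giving (5)!/(3!·2!) = 10.

10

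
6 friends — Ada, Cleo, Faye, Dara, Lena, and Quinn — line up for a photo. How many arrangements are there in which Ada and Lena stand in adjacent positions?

Place the 4 others and the Ada-Lena pair as 5 objects in a line; the pair has 2 internal arrangements.
That gives 2 × 5! = 2 × 120 = 240.

240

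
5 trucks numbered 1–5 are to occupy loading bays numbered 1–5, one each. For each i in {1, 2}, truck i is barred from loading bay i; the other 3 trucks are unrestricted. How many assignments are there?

Let Aᵢ (for i ∈ {1, 2}) be the placements that put truck i in its forbidden loading bay. Any j of these fix j positions, leaving (5−j)! ways to fill the rest, and there are C(2,j) ways to pick which j.
By inclusion–exclusion, the number of valid placements is Σ_{j=0}^{2} (−1)^j C(2,j)·(5−j)!.
Computing: 120 − 48 + 6 = 78.

78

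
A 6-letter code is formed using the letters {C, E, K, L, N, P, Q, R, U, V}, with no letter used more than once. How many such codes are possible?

151200

Choose and order 6 of the 10 symbols: the first letter has 10 options, the next 9, and so on down to 5.
10 × 9 × 8 × 7 × 6 × 5 = 151200.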